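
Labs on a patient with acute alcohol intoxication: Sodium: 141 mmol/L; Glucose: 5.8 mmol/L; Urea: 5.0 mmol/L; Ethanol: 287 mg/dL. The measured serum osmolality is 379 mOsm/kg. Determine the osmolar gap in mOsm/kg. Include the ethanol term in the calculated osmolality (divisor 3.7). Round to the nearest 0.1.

8.6 mOsm/kg

Calculated osmolality = 2·Na + glucose + urea + ethanol/3.7
= 2·141 + 5.8 + 5 + 287/3.7
= 282 + 5.80 + 5 + 77.57
= 370.37 mOsm/kg ≈ 370.4 mOsm/kg
Osmolar gap = measured − calculated = 379 − 370.4 = 8.6 mOsm/kg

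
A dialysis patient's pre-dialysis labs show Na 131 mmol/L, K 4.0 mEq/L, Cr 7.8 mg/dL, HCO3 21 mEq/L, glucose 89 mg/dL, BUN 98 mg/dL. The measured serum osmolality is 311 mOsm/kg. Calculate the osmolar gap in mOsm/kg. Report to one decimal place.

9.1 mOsm/kg

Calculated osmolality = 2·Na + glucose/18 + BUN/2.8
= 2·131 + 89/18 + 98/2.8
= 262 + 4.94 + 35
= 301.94 mOsm/kg ≈ 301.9 mOsm/kg
Osmolar gap = measured − calculated = 311 − 301.9 = 9.1 mOsm/kg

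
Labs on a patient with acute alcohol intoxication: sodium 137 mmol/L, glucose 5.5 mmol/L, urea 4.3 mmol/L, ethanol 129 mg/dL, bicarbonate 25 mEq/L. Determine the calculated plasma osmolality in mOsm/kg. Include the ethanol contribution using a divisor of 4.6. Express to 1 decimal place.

311.8 mOsm/kg

Calculated osmolality = 2·Na + glucose + urea + ethanol/4.6
= 2·137 + 5.5 + 4.3 + 129/4.6
= 274 + 5.50 + 4.30 + 28.04
= 311.84 mOsm/kg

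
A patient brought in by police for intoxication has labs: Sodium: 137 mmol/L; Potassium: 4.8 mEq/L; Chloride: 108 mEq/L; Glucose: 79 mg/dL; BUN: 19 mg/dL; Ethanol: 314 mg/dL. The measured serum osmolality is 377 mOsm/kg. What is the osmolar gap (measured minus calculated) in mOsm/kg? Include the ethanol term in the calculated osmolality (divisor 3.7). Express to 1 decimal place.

Calculated osmolality = 2·Na + glucose/18 + BUN/2.8 + ethanol/3.7
= 2·137 + 79/18 + 19/2.8 + 314/3.7
= 274 + 4.39 + 6.79 + 84.86
= 370.04 mOsm/kg ≈ 370.0 mOsm/kg
Osmolar gap = measured − calculated = 377 − 370.0 = 7.0 mOsm/kg

7.0 mOsm/kg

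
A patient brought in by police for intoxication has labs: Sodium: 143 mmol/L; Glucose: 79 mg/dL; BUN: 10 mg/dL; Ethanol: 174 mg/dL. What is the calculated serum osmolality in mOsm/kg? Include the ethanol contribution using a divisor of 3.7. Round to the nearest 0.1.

Calculated osmolality = 2·Na + glucose/18 + BUN/2.8 + ethanol/3.7
= 2·143 + 79/18 + 10/2.8 + 174/3.7
= 286 + 4.39 + 3.57 + 47.03
= 340.99 mOsm/kg

341.0 mOsm/kg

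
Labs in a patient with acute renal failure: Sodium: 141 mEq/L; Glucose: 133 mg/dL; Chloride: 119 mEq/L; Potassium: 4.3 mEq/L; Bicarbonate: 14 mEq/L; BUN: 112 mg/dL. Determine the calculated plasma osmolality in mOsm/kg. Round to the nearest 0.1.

329.4 mOsm/kg

Calculated osmolality = 2·Na + glucose/18 + BUN/2.8
= 2·141 + 133/18 + 112/2.8
= 282 + 7.39 + 40
= 329.39 mOsm/kg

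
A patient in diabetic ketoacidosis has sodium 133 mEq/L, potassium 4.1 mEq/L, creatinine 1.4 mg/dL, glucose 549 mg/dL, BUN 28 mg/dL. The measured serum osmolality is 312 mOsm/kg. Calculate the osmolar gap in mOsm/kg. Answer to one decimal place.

Calculated osmolality = 2·Na + glucose/18 + BUN/2.8
= 2·133 + 549/18 + 28/2.8
= 266 + 30.50 + 10
= 306.5 mOsm/kg ≈ 306.5 mOsm/kg
Osmolar gap = measured − calculated = 312 − 306.5 = 5.5 mOsm/kg

5.5 mOsm/kg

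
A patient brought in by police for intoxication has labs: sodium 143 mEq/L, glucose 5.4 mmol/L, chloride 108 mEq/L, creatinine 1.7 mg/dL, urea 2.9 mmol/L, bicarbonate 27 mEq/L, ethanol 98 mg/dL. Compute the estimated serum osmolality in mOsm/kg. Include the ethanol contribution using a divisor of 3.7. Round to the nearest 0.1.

320.8 mOsm/kg

Calculated osmolality = 2·Na + glucose + urea + ethanol/3.7
= 2·143 + 5.4 + 2.9 + 98/3.7
= 286 + 5.40 + 2.90 + 26.49
= 320.79 mOsm/kg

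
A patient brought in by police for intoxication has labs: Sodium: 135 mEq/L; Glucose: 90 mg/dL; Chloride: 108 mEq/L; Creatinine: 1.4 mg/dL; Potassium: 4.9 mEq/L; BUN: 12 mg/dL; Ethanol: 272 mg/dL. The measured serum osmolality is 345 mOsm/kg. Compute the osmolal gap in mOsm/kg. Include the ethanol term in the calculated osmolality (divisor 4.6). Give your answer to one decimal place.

Calculated osmolality = 2·Na + glucose/18 + BUN/2.8 + ethanol/4.6
= 2·135 + 90/18 + 12/2.8 + 272/4.6
= 270 + 5 + 4.29 + 59.13
= 338.42 mOsm/kg ≈ 338.4 mOsm/kg
Osmolar gap = measured − calculated = 345 − 338.4 = 6.6 mOsm/kg

6.6 mOsm/kg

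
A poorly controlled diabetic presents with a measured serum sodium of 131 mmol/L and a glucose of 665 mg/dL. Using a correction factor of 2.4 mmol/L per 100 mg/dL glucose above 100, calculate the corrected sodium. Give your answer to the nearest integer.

Corrected Na = measured Na + 2.4 · (glucose − 100)/100
= 131 + 2.4 · (665 − 100)/100
= 131 + 13.6
= 144.6 mmol/L

145 mmol/L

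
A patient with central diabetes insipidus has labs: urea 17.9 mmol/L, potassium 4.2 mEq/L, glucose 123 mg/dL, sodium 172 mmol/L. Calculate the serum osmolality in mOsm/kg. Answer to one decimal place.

368.7 mOsm/kg

Calculated osmolality = 2·Na + glucose/18 + urea
= 2·172 + 123/18 + 17.9
= 344 + 6.83 + 17.90
= 368.73 mOsm/kg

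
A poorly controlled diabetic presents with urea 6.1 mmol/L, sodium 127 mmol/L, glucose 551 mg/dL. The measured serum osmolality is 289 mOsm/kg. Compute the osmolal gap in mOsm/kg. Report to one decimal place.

Calculated osmolality = 2·Na + glucose/18 + urea
= 2·127 + 551/18 + 6.1
= 254 + 30.61 + 6.10
= 290.71 mOsm/kg ≈ 290.7 mOsm/kg
Osmolar gap = measured − calculated = 289 − 290.7 = -1.7 mOsm/kg

-1.7 mOsm/kg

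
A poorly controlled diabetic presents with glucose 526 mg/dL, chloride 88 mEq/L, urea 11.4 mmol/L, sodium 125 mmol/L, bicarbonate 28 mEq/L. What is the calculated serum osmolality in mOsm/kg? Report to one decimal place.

Calculated osmolality = 2·Na + glucose/18 + urea
= 2·125 + 526/18 + 11.4
= 250 + 29.22 + 11.40
= 290.62 mOsm/kg

290.6 mOsm/kg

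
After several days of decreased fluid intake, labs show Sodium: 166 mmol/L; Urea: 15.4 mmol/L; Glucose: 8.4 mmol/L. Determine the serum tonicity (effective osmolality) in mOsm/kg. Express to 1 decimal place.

Effective osmolality excludes urea (freely permeant across cell membranes):
2·Na + glucose
= 2·166 + 8.4
= 332 + 8.4
= 340.4 mOsm/kg

340.4 mOsm/kg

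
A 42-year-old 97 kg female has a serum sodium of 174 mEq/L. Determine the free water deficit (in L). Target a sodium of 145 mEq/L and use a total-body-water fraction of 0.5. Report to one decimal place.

9.7 L

TBW = 0.5 · 97 = 48.5 L
Free water deficit = TBW · (Na/145 − 1)
= 48.5 · (174/145 − 1)
= 48.5 · 0.2
= 9.7 L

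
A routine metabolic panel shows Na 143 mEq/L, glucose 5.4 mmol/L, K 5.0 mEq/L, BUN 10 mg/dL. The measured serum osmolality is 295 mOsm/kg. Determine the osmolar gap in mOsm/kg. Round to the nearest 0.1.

0.0 mOsm/kg

Calculated osmolality = 2·Na + glucose + BUN/2.8
= 2·143 + 5.4 + 10/2.8
= 286 + 5.40 + 3.57
= 294.97 mOsm/kg ≈ 295.0 mOsm/kg
Osmolar gap = measured − calculated = 295 − 295.0 = 0.0 mOsm/kg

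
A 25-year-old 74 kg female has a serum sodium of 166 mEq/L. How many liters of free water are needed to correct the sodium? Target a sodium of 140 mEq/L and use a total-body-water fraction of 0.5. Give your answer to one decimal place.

TBW = 0.5 · 74 = 37 L
Free water deficit = TBW · (Na/140 − 1)
= 37 · (166/140 − 1)
= 37 · 0.1857
= 6.87 L

6.9 L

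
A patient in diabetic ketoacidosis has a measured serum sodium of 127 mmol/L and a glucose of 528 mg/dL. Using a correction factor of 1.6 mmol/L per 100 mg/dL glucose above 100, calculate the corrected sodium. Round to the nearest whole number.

134 mmol/L

Corrected Na = measured Na + 1.6 · (glucose − 100)/100
= 127 + 1.6 · (528 − 100)/100
= 127 + 6.8
= 133.8 mmol/L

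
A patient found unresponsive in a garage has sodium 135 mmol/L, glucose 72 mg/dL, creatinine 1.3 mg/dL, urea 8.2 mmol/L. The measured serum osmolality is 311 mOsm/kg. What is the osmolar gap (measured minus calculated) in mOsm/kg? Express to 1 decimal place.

28.8 mOsm/kg

Calculated osmolality = 2·Na + glucose/18 + urea
= 2·135 + 72/18 + 8.2
= 270 + 4 + 8.20
= 282.2 mOsm/kg ≈ 282.2 mOsm/kg
Osmolar gap = measured − calculated = 311 − 282.2 = 28.8 mOsm/kg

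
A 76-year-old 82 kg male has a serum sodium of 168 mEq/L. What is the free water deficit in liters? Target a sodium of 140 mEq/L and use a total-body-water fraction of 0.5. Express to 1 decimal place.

TBW = 0.5 · 82 = 41 L
Free water deficit = TBW · (Na/140 − 1)
= 41 · (168/140 − 1)
= 41 · 0.2
= 8.2 L

8.2 L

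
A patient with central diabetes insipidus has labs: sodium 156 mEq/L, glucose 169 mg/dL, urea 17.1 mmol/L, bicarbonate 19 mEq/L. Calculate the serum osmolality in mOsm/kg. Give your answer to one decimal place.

338.5 mOsm/kg

Calculated osmolality = 2·Na + glucose/18 + urea
= 2·156 + 169/18 + 17.1
= 312 + 9.39 + 17.10
= 338.49 mOsm/kg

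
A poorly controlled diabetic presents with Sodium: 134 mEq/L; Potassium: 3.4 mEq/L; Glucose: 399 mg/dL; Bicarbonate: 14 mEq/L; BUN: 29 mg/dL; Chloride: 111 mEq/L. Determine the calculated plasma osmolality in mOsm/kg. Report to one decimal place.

300.5 mOsm/kg

Calculated osmolality = 2·Na + glucose/18 + BUN/2.8
= 2·134 + 399/18 + 29/2.8
= 268 + 22.17 + 10.36
= 300.53 mOsm/kg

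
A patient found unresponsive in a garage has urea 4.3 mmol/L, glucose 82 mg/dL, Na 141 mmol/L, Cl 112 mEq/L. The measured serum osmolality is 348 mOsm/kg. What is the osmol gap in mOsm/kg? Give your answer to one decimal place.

57.1 mOsm/kg

Calculated osmolality = 2·Na + glucose/18 + urea
= 2·141 + 82/18 + 4.3
= 282 + 4.56 + 4.30
= 290.86 mOsm/kg ≈ 290.9 mOsm/kg
Osmolar gap = measured − calculated = 348 − 290.9 = 57.1 mOsm/kg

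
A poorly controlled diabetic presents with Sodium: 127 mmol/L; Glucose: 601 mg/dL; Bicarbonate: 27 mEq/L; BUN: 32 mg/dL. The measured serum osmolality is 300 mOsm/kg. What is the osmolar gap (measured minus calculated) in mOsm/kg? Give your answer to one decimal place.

1.2 mOsm/kg

Calculated osmolality = 2·Na + glucose/18 + BUN/2.8
= 2·127 + 601/18 + 32/2.8
= 254 + 33.39 + 11.43
= 298.82 mOsm/kg ≈ 298.8 mOsm/kg
Osmolar gap = measured − calculated = 300 − 298.8 = 1.2 mOsm/kg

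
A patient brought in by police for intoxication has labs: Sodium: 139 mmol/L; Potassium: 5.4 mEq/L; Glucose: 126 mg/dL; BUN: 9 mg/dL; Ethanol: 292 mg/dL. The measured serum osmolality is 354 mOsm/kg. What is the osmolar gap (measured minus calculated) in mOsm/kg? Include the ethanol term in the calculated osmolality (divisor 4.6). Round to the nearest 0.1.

2.3 mOsm/kg

Calculated osmolality = 2·Na + glucose/18 + BUN/2.8 + ethanol/4.6
= 2·139 + 126/18 + 9/2.8 + 292/4.6
= 278 + 7 + 3.21 + 63.48
= 351.69 mOsm/kg ≈ 351.7 mOsm/kg
Osmolar gap = measured − calculated = 354 − 351.7 = 2.3 mOsm/kg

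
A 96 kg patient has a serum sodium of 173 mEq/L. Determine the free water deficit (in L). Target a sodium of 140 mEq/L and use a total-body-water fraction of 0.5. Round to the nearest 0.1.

TBW = 0.5 · 96 = 48 L
Free water deficit = TBW · (Na/140 − 1)
= 48 · (173/140 − 1)
= 48 · 0.2357
= 11.31 L

11.3 L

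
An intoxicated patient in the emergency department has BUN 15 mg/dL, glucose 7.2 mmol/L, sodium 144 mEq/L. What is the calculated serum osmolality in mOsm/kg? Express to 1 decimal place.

Calculated osmolality = 2·Na + glucose + BUN/2.8
= 2·144 + 7.2 + 15/2.8
= 288 + 7.20 + 5.36
= 300.56 mOsm/kg

300.6 mOsm/kg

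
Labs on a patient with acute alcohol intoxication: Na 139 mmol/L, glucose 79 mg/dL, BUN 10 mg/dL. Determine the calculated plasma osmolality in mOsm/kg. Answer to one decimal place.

286.0 mOsm/kg

Calculated osmolality = 2·Na + glucose/18 + BUN/2.8
= 2·139 + 79/18 + 10/2.8
= 278 + 4.39 + 3.57
= 285.96 mOsm/kg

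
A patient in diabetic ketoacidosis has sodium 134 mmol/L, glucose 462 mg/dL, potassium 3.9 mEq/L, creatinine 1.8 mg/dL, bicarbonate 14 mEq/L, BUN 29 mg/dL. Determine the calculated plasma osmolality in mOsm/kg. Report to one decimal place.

304.0 mOsm/kg

Calculated osmolality = 2·Na + glucose/18 + BUN/2.8
= 2·134 + 462/18 + 29/2.8
= 268 + 25.67 + 10.36
= 304.03 mOsm/kg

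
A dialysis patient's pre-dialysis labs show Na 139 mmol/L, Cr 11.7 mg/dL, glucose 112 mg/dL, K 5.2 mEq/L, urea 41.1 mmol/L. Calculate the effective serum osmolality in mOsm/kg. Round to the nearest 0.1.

Effective osmolality excludes urea (freely permeant across cell membranes):
2·Na + glucose/18
= 2·139 + 112/18
= 278 + 6.22
= 284.22 mOsm/kg

284.2 mOsm/kg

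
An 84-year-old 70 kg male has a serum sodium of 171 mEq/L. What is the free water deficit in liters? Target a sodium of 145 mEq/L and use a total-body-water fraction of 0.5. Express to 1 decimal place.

6.3 L

TBW = 0.5 · 70 = 35 L
Free water deficit = TBW · (Na/145 − 1)
= 35 · (171/145 − 1)
= 35 · 0.1793
= 6.28 L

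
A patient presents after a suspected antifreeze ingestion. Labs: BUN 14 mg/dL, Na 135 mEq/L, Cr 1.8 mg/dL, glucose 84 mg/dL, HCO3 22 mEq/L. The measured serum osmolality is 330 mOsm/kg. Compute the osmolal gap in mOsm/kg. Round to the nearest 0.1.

50.3 mOsm/kg

Calculated osmolality = 2·Na + glucose/18 + BUN/2.8
= 2·135 + 84/18 + 14/2.8
= 270 + 4.67 + 5
= 279.67 mOsm/kg ≈ 279.7 mOsm/kg
Osmolar gap = measured − calculated = 330 − 279.7 = 50.3 mOsm/kg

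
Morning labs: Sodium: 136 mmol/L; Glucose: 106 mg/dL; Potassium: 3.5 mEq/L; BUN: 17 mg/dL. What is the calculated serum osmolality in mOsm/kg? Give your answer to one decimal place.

Calculated osmolality = 2·Na + glucose/18 + BUN/2.8
= 2·136 + 106/18 + 17/2.8
= 272 + 5.89 + 6.07
= 283.96 mOsm/kg

284.0 mOsm/kg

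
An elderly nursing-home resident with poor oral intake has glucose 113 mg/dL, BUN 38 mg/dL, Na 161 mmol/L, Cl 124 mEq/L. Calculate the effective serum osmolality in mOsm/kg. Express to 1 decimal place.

Effective osmolality excludes urea (freely permeant across cell membranes):
2·Na + glucose/18
= 2·161 + 113/18
= 322 + 6.28
= 328.28 mOsm/kg

328.3 mOsm/kg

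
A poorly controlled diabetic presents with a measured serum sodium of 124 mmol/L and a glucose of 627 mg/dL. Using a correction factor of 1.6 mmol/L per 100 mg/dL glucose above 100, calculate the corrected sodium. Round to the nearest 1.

Corrected Na = measured Na + 1.6 · (glucose − 100)/100
= 124 + 1.6 · (627 − 100)/100
= 124 + 8.4
= 132.4 mmol/L

132 mmol/L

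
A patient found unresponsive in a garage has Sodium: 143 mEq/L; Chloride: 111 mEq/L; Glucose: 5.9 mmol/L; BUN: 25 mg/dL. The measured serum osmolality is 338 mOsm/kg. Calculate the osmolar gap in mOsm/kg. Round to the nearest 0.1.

37.2 mOsm/kg

Calculated osmolality = 2·Na + glucose + BUN/2.8
= 2·143 + 5.9 + 25/2.8
= 286 + 5.90 + 8.93
= 300.83 mOsm/kg ≈ 300.8 mOsm/kg
Osmolar gap = measured − calculated = 338 − 300.8 = 37.2 mOsm/kg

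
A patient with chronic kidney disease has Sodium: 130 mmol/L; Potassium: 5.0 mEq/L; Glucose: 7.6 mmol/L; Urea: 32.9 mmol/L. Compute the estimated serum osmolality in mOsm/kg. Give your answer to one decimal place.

300.5 mOsm/kg

Calculated osmolality = 2·Na + glucose + urea
= 2·130 + 7.6 + 32.9
= 260 + 7.60 + 32.90
= 300.5 mOsm/kg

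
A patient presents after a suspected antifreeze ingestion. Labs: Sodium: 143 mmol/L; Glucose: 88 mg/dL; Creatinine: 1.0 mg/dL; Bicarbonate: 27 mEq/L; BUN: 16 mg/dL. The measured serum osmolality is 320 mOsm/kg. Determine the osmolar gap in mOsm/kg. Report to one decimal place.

Calculated osmolality = 2·Na + glucose/18 + BUN/2.8
= 2·143 + 88/18 + 16/2.8
= 286 + 4.89 + 5.71
= 296.6 mOsm/kg ≈ 296.6 mOsm/kg
Osmolar gap = measured − calculated = 320 − 296.6 = 23.4 mOsm/kg

23.4 mOsm/kg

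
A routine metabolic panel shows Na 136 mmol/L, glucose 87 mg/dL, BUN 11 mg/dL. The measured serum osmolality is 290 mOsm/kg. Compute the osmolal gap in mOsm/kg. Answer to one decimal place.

Calculated osmolality = 2·Na + glucose/18 + BUN/2.8
= 2·136 + 87/18 + 11/2.8
= 272 + 4.83 + 3.93
= 280.76 mOsm/kg ≈ 280.8 mOsm/kg
Osmolar gap = measured − calculated = 290 − 280.8 = 9.2 mOsm/kg

9.2 mOsm/kg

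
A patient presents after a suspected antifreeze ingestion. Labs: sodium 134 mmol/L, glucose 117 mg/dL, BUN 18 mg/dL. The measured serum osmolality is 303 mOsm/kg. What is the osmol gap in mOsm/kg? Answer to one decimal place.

22.1 mOsm/kg

Calculated osmolality = 2·Na + glucose/18 + BUN/2.8
= 2·134 + 117/18 + 18/2.8
= 268 + 6.50 + 6.43
= 280.93 mOsm/kg ≈ 280.9 mOsm/kg
Osmolar gap = measured − calculated = 303 − 280.9 = 22.1 mOsm/kg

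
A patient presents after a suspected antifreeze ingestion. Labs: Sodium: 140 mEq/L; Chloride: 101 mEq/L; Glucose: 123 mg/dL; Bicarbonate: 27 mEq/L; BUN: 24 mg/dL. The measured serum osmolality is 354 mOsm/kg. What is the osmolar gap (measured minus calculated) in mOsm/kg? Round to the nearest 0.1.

58.6 mOsm/kg

Calculated osmolality = 2·Na + glucose/18 + BUN/2.8
= 2·140 + 123/18 + 24/2.8
= 280 + 6.83 + 8.57
= 295.4 mOsm/kg ≈ 295.4 mOsm/kg
Osmolar gap = measured − calculated = 354 − 295.4 = 58.6 mOsm/kg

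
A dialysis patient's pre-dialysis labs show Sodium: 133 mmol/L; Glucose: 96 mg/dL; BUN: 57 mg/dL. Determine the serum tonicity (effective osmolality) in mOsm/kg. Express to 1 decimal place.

Effective osmolality excludes urea (freely permeant across cell membranes):
2·Na + glucose/18
= 2·133 + 96/18
= 266 + 5.33
= 271.33 mOsm/kg

271.3 mOsm/kg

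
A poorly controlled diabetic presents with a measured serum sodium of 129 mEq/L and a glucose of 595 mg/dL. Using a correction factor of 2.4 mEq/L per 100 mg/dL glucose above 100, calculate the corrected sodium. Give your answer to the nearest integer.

Corrected Na = measured Na + 2.4 · (glucose − 100)/100
= 129 + 2.4 · (595 − 100)/100
= 129 + 11.9
= 140.9 mEq/L

141 mEq/L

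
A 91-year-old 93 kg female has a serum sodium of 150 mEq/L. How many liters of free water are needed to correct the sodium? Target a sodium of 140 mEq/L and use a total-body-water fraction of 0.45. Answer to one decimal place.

3.0 L

TBW = 0.45 · 93 = 41.85 L
Free water deficit = TBW · (Na/140 − 1)
= 41.85 · (150/140 − 1)
= 41.85 · 0.0714
= 2.99 L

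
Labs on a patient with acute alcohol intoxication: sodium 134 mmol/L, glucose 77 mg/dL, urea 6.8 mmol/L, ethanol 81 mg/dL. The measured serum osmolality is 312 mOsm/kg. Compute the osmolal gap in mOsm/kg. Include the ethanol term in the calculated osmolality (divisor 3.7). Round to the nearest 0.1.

11.0 mOsm/kg

Calculated osmolality = 2·Na + glucose/18 + urea + ethanol/3.7
= 2·134 + 77/18 + 6.8 + 81/3.7
= 268 + 4.28 + 6.80 + 21.89
= 300.97 mOsm/kg ≈ 301.0 mOsm/kg
Osmolar gap = measured − calculated = 312 − 301.0 = 11.0 mOsm/kg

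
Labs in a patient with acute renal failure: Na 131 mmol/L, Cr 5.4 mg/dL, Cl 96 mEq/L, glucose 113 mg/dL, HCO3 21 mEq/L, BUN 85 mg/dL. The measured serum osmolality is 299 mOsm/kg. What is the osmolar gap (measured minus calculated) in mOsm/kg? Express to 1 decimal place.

Calculated osmolality = 2·Na + glucose/18 + BUN/2.8
= 2·131 + 113/18 + 85/2.8
= 262 + 6.28 + 30.36
= 298.64 mOsm/kg ≈ 298.6 mOsm/kg
Osmolar gap = measured − calculated = 299 − 298.6 = 0.4 mOsm/kg

0.4 mOsm/kg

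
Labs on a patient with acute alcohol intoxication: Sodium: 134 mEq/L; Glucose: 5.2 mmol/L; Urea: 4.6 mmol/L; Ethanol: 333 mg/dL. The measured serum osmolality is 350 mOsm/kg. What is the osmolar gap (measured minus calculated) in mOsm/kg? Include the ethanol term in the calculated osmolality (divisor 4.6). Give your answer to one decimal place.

Calculated osmolality = 2·Na + glucose + urea + ethanol/4.6
= 2·134 + 5.2 + 4.6 + 333/4.6
= 268 + 5.20 + 4.60 + 72.39
= 350.19 mOsm/kg ≈ 350.2 mOsm/kg
Osmolar gap = measured − calculated = 350 − 350.2 = -0.2 mOsm/kg

-0.2 mOsm/kg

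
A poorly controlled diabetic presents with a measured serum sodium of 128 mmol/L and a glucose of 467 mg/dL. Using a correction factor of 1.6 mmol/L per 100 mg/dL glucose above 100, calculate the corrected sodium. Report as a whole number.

134 mmol/L

Corrected Na = measured Na + 1.6 · (glucose − 100)/100
= 128 + 1.6 · (467 − 100)/100
= 128 + 5.9
= 133.9 mmol/L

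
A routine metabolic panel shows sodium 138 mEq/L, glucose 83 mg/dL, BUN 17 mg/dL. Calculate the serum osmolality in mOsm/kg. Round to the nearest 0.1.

Calculated osmolality = 2·Na + glucose/18 + BUN/2.8
= 2·138 + 83/18 + 17/2.8
= 276 + 4.61 + 6.07
= 286.68 mOsm/kg

286.7 mOsm/kg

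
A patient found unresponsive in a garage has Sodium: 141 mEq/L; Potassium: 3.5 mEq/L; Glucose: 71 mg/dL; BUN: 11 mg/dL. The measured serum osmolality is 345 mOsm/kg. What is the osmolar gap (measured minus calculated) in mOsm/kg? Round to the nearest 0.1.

55.1 mOsm/kg

Calculated osmolality = 2·Na + glucose/18 + BUN/2.8
= 2·141 + 71/18 + 11/2.8
= 282 + 3.94 + 3.93
= 289.87 mOsm/kg ≈ 289.9 mOsm/kg
Osmolar gap = measured − calculated = 345 − 289.9 = 55.1 mOsm/kg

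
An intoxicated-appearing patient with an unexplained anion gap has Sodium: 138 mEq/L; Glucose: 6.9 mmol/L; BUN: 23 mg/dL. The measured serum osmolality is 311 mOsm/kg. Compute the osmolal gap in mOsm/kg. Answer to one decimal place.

Calculated osmolality = 2·Na + glucose + BUN/2.8
= 2·138 + 6.9 + 23/2.8
= 276 + 6.90 + 8.21
= 291.11 mOsm/kg ≈ 291.1 mOsm/kg
Osmolar gap = measured − calculated = 311 − 291.1 = 19.9 mOsm/kg

19.9 mOsm/kg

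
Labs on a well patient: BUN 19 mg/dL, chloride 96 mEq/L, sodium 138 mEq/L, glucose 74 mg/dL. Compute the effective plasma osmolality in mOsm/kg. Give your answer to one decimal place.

Effective osmolality excludes urea (freely permeant across cell membranes):
2·Na + glucose/18
= 2·138 + 74/18
= 276 + 4.11
= 280.11 mOsm/kg

280.1 mOsm/kg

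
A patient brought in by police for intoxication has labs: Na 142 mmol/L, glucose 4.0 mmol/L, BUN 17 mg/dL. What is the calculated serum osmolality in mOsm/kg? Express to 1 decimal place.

Calculated osmolality = 2·Na + glucose + BUN/2.8
= 2·142 + 4 + 17/2.8
= 284 + 4 + 6.07
= 294.07 mOsm/kg

294.1 mOsm/kg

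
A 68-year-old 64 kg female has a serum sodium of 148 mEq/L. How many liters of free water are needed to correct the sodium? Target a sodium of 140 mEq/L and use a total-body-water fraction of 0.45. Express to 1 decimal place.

TBW = 0.45 · 64 = 28.8 L
Free water deficit = TBW · (Na/140 − 1)
= 28.8 · (148/140 − 1)
= 28.8 · 0.0571
= 1.64 L

1.6 L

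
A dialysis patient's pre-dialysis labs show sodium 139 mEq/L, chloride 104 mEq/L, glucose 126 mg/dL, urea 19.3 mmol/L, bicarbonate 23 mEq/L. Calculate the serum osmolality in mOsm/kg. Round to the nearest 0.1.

Calculated osmolality = 2·Na + glucose/18 + urea
= 2·139 + 126/18 + 19.3
= 278 + 7 + 19.30
= 304.3 mOsm/kg

304.3 mOsm/kg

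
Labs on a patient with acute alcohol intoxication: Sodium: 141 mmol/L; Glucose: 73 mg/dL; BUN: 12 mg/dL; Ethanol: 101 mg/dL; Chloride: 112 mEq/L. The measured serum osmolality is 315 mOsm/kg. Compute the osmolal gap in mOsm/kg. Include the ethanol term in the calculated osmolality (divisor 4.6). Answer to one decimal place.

Calculated osmolality = 2·Na + glucose/18 + BUN/2.8 + ethanol/4.6
= 2·141 + 73/18 + 12/2.8 + 101/4.6
= 282 + 4.06 + 4.29 + 21.96
= 312.31 mOsm/kg ≈ 312.3 mOsm/kg
Osmolar gap = measured − calculated = 315 − 312.3 = 2.7 mOsm/kg

2.7 mOsm/kg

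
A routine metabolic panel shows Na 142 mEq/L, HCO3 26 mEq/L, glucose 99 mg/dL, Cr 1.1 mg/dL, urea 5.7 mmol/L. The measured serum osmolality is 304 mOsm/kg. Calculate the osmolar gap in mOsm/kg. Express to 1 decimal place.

Calculated osmolality = 2·Na + glucose/18 + urea
= 2·142 + 99/18 + 5.7
= 284 + 5.50 + 5.70
= 295.2 mOsm/kg ≈ 295.2 mOsm/kg
Osmolar gap = measured − calculated = 304 − 295.2 = 8.8 mOsm/kg

8.8 mOsm/kg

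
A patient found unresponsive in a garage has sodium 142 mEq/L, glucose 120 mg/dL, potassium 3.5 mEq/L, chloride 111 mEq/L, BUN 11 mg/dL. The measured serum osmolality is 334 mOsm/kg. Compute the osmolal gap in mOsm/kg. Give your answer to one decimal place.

39.4 mOsm/kg

Calculated osmolality = 2·Na + glucose/18 + BUN/2.8
= 2·142 + 120/18 + 11/2.8
= 284 + 6.67 + 3.93
= 294.6 mOsm/kg ≈ 294.6 mOsm/kg
Osmolar gap = measured − calculated = 334 − 294.6 = 39.4 mOsm/kg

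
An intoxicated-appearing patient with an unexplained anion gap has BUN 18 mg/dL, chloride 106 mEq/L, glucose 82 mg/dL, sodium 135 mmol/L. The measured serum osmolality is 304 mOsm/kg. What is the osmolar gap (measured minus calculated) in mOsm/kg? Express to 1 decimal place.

Calculated osmolality = 2·Na + glucose/18 + BUN/2.8
= 2·135 + 82/18 + 18/2.8
= 270 + 4.56 + 6.43
= 280.99 mOsm/kg ≈ 281.0 mOsm/kg
Osmolar gap = measured − calculated = 304 − 281.0 = 23.0 mOsm/kg

23.0 mOsm/kg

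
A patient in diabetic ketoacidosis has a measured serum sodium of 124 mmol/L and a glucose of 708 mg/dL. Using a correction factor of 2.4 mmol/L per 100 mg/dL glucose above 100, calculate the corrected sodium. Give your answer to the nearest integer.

Corrected Na = measured Na + 2.4 · (glucose − 100)/100
= 124 + 2.4 · (708 − 100)/100
= 124 + 14.6
= 138.6 mmol/L

139 mmol/L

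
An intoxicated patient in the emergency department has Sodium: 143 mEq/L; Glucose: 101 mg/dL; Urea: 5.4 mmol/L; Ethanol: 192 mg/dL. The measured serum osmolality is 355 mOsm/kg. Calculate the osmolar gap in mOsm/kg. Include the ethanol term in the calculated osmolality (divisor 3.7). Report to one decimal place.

6.1 mOsm/kg

Calculated osmolality = 2·Na + glucose/18 + urea + ethanol/3.7
= 2·143 + 101/18 + 5.4 + 192/3.7
= 286 + 5.61 + 5.40 + 51.89
= 348.9 mOsm/kg ≈ 348.9 mOsm/kg
Osmolar gap = measured − calculated = 355 − 348.9 = 6.1 mOsm/kg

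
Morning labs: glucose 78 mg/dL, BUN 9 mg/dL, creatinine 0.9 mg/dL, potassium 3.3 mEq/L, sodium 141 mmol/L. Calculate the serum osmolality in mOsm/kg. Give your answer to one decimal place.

289.5 mOsm/kg

Calculated osmolality = 2·Na + glucose/18 + BUN/2.8
= 2·141 + 78/18 + 9/2.8
= 282 + 4.33 + 3.21
= 289.54 mOsm/kg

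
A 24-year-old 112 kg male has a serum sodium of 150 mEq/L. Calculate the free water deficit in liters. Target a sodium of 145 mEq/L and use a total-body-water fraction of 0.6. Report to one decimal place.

2.3 L

TBW = 0.6 · 112 = 67.2 L
Free water deficit = TBW · (Na/145 − 1)
= 67.2 · (150/145 − 1)
= 67.2 · 0.0345
= 2.32 L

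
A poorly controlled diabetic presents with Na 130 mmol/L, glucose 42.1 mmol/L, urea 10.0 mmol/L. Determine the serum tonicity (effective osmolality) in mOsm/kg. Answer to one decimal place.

Effective osmolality excludes urea (freely permeant across cell membranes):
2·Na + glucose
= 2·130 + 42.1
= 260 + 42.1
= 302.1 mOsm/kg

302.1 mOsm/kg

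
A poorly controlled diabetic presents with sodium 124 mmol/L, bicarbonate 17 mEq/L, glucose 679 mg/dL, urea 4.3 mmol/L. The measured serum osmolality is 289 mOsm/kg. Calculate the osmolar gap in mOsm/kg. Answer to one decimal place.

Calculated osmolality = 2·Na + glucose/18 + urea
= 2·124 + 679/18 + 4.3
= 248 + 37.72 + 4.30
= 290.02 mOsm/kg ≈ 290.0 mOsm/kg
Osmolar gap = measured − calculated = 289 − 290.0 = -1.0 mOsm/kg

-1.0 mOsm/kg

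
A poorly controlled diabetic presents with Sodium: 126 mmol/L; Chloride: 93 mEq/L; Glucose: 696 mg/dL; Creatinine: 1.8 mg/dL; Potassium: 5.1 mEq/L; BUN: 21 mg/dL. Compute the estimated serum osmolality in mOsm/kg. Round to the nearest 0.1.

Calculated osmolality = 2·Na + glucose/18 + BUN/2.8
= 2·126 + 696/18 + 21/2.8
= 252 + 38.67 + 7.50
= 298.17 mOsm/kg

298.2 mOsm/kg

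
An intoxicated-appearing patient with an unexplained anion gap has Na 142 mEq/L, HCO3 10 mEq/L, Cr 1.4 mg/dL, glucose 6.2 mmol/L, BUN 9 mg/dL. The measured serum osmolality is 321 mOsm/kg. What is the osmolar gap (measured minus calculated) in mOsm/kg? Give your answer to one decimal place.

Calculated osmolality = 2·Na + glucose + BUN/2.8
= 2·142 + 6.2 + 9/2.8
= 284 + 6.20 + 3.21
= 293.41 mOsm/kg ≈ 293.4 mOsm/kg
Osmolar gap = measured − calculated = 321 − 293.4 = 27.6 mOsm/kg

27.6 mOsm/kg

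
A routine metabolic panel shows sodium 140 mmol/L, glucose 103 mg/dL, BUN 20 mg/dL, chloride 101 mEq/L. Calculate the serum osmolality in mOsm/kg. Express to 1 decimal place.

292.9 mOsm/kg

Calculated osmolality = 2·Na + glucose/18 + BUN/2.8
= 2·140 + 103/18 + 20/2.8
= 280 + 5.72 + 7.14
= 292.86 mOsm/kg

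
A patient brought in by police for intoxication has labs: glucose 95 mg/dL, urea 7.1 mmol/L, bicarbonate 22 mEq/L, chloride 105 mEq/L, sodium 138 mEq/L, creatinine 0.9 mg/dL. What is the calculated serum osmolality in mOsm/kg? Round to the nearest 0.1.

Calculated osmolality = 2·Na + glucose/18 + urea
= 2·138 + 95/18 + 7.1
= 276 + 5.28 + 7.10
= 288.38 mOsm/kg

288.4 mOsm/kg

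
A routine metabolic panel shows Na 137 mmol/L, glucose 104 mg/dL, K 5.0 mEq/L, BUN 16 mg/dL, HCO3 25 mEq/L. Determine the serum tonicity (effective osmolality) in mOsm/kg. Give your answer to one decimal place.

Effective osmolality excludes urea (freely permeant across cell membranes):
2·Na + glucose/18
= 2·137 + 104/18
= 274 + 5.78
= 279.78 mOsm/kg

279.8 mOsm/kg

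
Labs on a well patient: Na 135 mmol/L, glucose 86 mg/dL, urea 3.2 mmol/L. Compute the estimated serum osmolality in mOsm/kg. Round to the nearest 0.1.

Calculated osmolality = 2·Na + glucose/18 + urea
= 2·135 + 86/18 + 3.2
= 270 + 4.78 + 3.20
= 277.98 mOsm/kg

278.0 mOsm/kg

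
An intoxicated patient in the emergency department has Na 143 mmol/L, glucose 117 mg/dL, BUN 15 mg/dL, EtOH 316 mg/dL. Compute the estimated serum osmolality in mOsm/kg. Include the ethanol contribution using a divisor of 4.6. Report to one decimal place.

Calculated osmolality = 2·Na + glucose/18 + BUN/2.8 + ethanol/4.6
= 2·143 + 117/18 + 15/2.8 + 316/4.6
= 286 + 6.50 + 5.36 + 68.70
= 366.56 mOsm/kg

366.6 mOsm/kg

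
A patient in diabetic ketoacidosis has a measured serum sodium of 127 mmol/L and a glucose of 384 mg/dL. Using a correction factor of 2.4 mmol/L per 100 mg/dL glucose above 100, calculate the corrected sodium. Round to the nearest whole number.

Corrected Na = measured Na + 2.4 · (glucose − 100)/100
= 127 + 2.4 · (384 − 100)/100
= 127 + 6.8
= 133.8 mmol/L

134 mmol/L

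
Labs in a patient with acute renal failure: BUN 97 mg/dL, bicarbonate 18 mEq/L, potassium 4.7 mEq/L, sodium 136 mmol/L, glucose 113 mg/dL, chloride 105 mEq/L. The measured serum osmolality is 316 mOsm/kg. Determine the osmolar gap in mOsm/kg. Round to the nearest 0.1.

3.1 mOsm/kg

Calculated osmolality = 2·Na + glucose/18 + BUN/2.8
= 2·136 + 113/18 + 97/2.8
= 272 + 6.28 + 34.64
= 312.92 mOsm/kg ≈ 312.9 mOsm/kg
Osmolar gap = measured − calculated = 316 − 312.9 = 3.1 mOsm/kg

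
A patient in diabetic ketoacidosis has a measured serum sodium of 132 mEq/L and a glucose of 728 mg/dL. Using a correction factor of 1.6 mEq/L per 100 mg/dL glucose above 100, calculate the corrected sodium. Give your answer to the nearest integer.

142 mEq/L

Corrected Na = measured Na + 1.6 · (glucose − 100)/100
= 132 + 1.6 · (728 − 100)/100
= 132 + 10
= 142 mEq/L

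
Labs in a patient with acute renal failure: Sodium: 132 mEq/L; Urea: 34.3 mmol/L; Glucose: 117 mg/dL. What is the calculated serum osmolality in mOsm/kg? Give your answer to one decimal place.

Calculated osmolality = 2·Na + glucose/18 + urea
= 2·132 + 117/18 + 34.3
= 264 + 6.50 + 34.30
= 304.8 mOsm/kg

304.8 mOsm/kg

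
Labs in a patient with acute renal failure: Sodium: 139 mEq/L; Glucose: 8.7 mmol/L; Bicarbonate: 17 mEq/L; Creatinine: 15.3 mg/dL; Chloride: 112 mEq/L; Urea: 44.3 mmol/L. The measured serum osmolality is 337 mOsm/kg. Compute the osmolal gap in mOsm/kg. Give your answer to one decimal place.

6.0 mOsm/kg

Calculated osmolality = 2·Na + glucose + urea
= 2·139 + 8.7 + 44.3
= 278 + 8.70 + 44.30
= 331 mOsm/kg ≈ 331.0 mOsm/kg
Osmolar gap = measured − calculated = 337 − 331.0 = 6.0 mOsm/kg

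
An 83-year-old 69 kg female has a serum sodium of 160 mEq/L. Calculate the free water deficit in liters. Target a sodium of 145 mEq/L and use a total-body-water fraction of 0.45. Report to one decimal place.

TBW = 0.45 · 69 = 31.05 L
Free water deficit = TBW · (Na/145 − 1)
= 31.05 · (160/145 − 1)
= 31.05 · 0.1034
= 3.21 L

3.2 L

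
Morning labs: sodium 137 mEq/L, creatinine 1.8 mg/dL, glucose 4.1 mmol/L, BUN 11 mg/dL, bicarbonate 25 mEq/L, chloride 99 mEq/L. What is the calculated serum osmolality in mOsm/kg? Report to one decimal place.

Calculated osmolality = 2·Na + glucose + BUN/2.8
= 2·137 + 4.1 + 11/2.8
= 274 + 4.10 + 3.93
= 282.03 mOsm/kg

282.0 mOsm/kg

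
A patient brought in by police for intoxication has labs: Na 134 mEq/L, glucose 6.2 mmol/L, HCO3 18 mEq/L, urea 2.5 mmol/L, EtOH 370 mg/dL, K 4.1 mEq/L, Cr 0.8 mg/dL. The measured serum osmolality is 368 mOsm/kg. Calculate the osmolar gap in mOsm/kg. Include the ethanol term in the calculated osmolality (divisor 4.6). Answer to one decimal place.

10.9 mOsm/kg

Calculated osmolality = 2·Na + glucose + urea + ethanol/4.6
= 2·134 + 6.2 + 2.5 + 370/4.6
= 268 + 6.20 + 2.50 + 80.43
= 357.13 mOsm/kg ≈ 357.1 mOsm/kg
Osmolar gap = measured − calculated = 368 − 357.1 = 10.9 mOsm/kg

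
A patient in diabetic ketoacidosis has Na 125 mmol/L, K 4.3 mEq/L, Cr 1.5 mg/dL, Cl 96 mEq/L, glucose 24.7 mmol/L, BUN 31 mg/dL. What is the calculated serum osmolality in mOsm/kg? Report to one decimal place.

Calculated osmolality = 2·Na + glucose + BUN/2.8
= 2·125 + 24.7 + 31/2.8
= 250 + 24.70 + 11.07
= 285.77 mOsm/kg

285.8 mOsm/kg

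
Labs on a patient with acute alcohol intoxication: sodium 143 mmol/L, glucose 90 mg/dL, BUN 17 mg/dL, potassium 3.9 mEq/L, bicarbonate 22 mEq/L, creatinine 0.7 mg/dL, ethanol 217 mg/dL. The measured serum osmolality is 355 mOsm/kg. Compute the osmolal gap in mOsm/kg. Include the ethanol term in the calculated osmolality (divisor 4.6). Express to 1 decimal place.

Calculated osmolality = 2·Na + glucose/18 + BUN/2.8 + ethanol/4.6
= 2·143 + 90/18 + 17/2.8 + 217/4.6
= 286 + 5 + 6.07 + 47.17
= 344.24 mOsm/kg ≈ 344.2 mOsm/kg
Osmolar gap = measured − calculated = 355 − 344.2 = 10.8 mOsm/kg

10.8 mOsm/kg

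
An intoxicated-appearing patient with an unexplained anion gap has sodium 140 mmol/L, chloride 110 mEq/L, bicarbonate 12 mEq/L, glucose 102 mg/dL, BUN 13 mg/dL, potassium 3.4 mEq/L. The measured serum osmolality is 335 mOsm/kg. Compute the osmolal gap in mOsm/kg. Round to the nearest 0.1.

44.7 mOsm/kg

Calculated osmolality = 2·Na + glucose/18 + BUN/2.8
= 2·140 + 102/18 + 13/2.8
= 280 + 5.67 + 4.64
= 290.31 mOsm/kg ≈ 290.3 mOsm/kg
Osmolar gap = measured − calculated = 335 − 290.3 = 44.7 mOsm/kg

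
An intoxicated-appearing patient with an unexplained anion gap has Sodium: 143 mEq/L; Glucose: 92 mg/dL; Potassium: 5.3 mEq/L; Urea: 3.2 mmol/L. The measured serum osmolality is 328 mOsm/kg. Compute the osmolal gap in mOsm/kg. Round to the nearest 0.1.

33.7 mOsm/kg

Calculated osmolality = 2·Na + glucose/18 + urea
= 2·143 + 92/18 + 3.2
= 286 + 5.11 + 3.20
= 294.31 mOsm/kg ≈ 294.3 mOsm/kg
Osmolar gap = measured − calculated = 328 − 294.3 = 33.7 mOsm/kg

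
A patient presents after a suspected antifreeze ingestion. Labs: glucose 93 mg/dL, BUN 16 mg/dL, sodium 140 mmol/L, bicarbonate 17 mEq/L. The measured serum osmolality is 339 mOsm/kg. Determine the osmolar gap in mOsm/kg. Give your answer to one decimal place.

48.1 mOsm/kg

Calculated osmolality = 2·Na + glucose/18 + BUN/2.8
= 2·140 + 93/18 + 16/2.8
= 280 + 5.17 + 5.71
= 290.88 mOsm/kg ≈ 290.9 mOsm/kg
Osmolar gap = measured − calculated = 339 − 290.9 = 48.1 mOsm/kg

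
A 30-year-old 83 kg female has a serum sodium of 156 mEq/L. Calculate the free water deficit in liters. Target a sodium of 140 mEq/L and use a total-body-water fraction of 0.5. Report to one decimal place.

4.7 L

TBW = 0.5 · 83 = 41.5 L
Free water deficit = TBW · (Na/140 − 1)
= 41.5 · (156/140 − 1)
= 41.5 · 0.1143
= 4.74 L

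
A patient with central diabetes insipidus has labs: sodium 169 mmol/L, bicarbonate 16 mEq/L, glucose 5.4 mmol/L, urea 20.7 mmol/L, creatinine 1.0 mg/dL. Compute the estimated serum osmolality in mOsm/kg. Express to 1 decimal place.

Calculated osmolality = 2·Na + glucose + urea
= 2·169 + 5.4 + 20.7
= 338 + 5.40 + 20.70
= 364.1 mOsm/kg

364.1 mOsm/kg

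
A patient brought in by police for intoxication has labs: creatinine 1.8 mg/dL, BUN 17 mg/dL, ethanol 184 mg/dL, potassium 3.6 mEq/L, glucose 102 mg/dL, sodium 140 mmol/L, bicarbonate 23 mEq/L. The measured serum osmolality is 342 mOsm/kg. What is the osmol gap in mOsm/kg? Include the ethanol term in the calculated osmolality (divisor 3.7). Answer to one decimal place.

0.5 mOsm/kg

Calculated osmolality = 2·Na + glucose/18 + BUN/2.8 + ethanol/3.7
= 2·140 + 102/18 + 17/2.8 + 184/3.7
= 280 + 5.67 + 6.07 + 49.73
= 341.47 mOsm/kg ≈ 341.5 mOsm/kg
Osmolar gap = measured − calculated = 342 − 341.5 = 0.5 mOsm/kg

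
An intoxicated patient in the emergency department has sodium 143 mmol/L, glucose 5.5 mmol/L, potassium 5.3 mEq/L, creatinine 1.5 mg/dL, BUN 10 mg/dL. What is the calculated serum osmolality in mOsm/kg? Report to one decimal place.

295.1 mOsm/kg

Calculated osmolality = 2·Na + glucose + BUN/2.8
= 2·143 + 5.5 + 10/2.8
= 286 + 5.50 + 3.57
= 295.07 mOsm/kg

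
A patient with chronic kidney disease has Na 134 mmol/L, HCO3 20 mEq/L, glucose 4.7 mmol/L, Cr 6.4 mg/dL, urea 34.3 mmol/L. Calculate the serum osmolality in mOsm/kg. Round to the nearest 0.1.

307.0 mOsm/kg

Calculated osmolality = 2·Na + glucose + urea
= 2·134 + 4.7 + 34.3
= 268 + 4.70 + 34.30
= 307 mOsm/kg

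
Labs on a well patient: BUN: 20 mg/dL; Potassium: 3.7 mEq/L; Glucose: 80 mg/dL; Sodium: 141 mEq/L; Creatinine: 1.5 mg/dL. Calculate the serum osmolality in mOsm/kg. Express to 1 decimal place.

293.6 mOsm/kg

Calculated osmolality = 2·Na + glucose/18 + BUN/2.8
= 2·141 + 80/18 + 20/2.8
= 282 + 4.44 + 7.14
= 293.58 mOsm/kg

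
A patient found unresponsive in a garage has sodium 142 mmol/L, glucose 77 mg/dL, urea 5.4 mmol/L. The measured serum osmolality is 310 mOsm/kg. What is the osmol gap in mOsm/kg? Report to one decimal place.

16.3 mOsm/kg

Calculated osmolality = 2·Na + glucose/18 + urea
= 2·142 + 77/18 + 5.4
= 284 + 4.28 + 5.40
= 293.68 mOsm/kg ≈ 293.7 mOsm/kg
Osmolar gap = measured − calculated = 310 − 293.7 = 16.3 mOsm/kg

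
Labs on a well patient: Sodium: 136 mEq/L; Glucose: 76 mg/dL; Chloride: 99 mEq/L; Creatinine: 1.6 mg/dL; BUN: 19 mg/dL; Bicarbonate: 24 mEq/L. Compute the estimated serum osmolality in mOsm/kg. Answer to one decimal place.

283.0 mOsm/kg

Calculated osmolality = 2·Na + glucose/18 + BUN/2.8
= 2·136 + 76/18 + 19/2.8
= 272 + 4.22 + 6.79
= 283.01 mOsm/kg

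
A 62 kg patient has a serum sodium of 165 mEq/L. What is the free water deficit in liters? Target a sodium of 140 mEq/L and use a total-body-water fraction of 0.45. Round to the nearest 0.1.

5.0 L

TBW = 0.45 · 62 = 27.9 L
Free water deficit = TBW · (Na/140 − 1)
= 27.9 · (165/140 − 1)
= 27.9 · 0.1786
= 4.98 L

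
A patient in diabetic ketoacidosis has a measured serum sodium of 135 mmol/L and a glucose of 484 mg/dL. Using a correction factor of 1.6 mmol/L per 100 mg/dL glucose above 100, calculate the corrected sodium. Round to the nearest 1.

141 mmol/L

Corrected Na = measured Na + 1.6 · (glucose − 100)/100
= 135 + 1.6 · (484 − 100)/100
= 135 + 6.1
= 141.1 mmol/L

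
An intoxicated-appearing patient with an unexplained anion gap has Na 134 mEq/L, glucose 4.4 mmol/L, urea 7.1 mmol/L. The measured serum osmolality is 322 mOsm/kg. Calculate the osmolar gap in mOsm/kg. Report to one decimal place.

Calculated osmolality = 2·Na + glucose + urea
= 2·134 + 4.4 + 7.1
= 268 + 4.40 + 7.10
= 279.5 mOsm/kg ≈ 279.5 mOsm/kg
Osmolar gap = measured − calculated = 322 − 279.5 = 42.5 mOsm/kg

42.5 mOsm/kg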